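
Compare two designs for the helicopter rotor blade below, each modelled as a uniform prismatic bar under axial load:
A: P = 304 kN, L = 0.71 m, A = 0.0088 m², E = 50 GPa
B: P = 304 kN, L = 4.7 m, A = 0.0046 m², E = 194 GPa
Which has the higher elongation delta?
Model: a uniform prismatic bar under axial load, so delta = (P·L) / (A·E) (SI units).
  A: delta = (304000 × 0.71) / (0.0088 × (5 × 10¹⁰)) = 0.0004905 m = 0.4905 mm
  B: delta = (304000 × 4.7) / (0.0046 × (1.94 × 10¹¹)) = 0.001601 m = 1.601 mm
1.601 mm > 0.4905 mm, so B is larger.
Final answer: B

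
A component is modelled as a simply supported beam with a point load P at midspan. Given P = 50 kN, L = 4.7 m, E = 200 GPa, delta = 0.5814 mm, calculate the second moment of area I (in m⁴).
Model: a simply supported beam with a point load P at midspan, so delta = (P·L^3) / (48·E·I).
Solve for I: I = (P·L^3) / (48·delta·E).
Convert to SI units:
  P = 50 kN = 50000 N
  E = 200 GPa = 2 × 10¹¹ Pa
  delta = 0.5814 mm = 0.0005814 m
Substitute:
  I = (50000 × 4.7^3) / (48 × 0.0005814 × (2 × 10¹¹))
  I = 0.0009301 m⁴
Final answer: I = 0.0009301 m⁴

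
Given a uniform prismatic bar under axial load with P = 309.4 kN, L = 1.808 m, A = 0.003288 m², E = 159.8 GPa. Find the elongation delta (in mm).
Model: a uniform prismatic bar under axial load, so delta = (P·L) / (A·E).
Convert to SI units:
  P = 309.4 kN = 309400 N
  E = 159.8 GPa = 1.598 × 10¹¹ Pa
Substitute:
  delta = (309400 × 1.808) / (0.003288 × (1.598 × 10¹¹))
  delta = 0.001065 m
Convert: delta = 0.001065 m = 1.065 mm
Final answer: delta = 1.065 mm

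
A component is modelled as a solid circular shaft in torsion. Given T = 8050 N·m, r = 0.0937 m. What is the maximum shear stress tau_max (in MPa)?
Model: a solid circular shaft in torsion, so tau_max = (2·T) / (π·r^3).
Substitute:
  tau_max = (2 × 8050) / (π × 0.0937^3)
  tau_max = 6.23 × 10⁶ Pa
Convert: tau_max = 6.23 × 10⁶ Pa = 6.23 MPa
Final answer: tau_max = 6.23 MPa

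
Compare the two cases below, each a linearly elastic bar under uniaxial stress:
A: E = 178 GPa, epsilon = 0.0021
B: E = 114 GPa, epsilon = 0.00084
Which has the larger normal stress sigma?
Model: a linearly elastic bar under uniaxial stress, so sigma = E·epsilon (SI units).
  A: sigma = (1.78 × 10¹¹) × 0.0021 = 3.738 × 10⁸ Pa = 373.8 MPa
  B: sigma = (1.14 × 10¹¹) × 0.00084 = 9.576 × 10⁷ Pa = 95.76 MPa
373.8 MPa > 95.76 MPa, so A is larger.
Final answer: A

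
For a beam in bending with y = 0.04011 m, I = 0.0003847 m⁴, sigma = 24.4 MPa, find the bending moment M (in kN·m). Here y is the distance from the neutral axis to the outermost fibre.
Model: a beam in bending, so sigma = (M·y) / I.
Solve for M: M = (sigma·I) / y.
Convert to SI units:
  sigma = 24.4 MPa = 2.44 × 10⁷ Pa
Substitute:
  M = ((2.44 × 10⁷) × 0.0003847) / 0.04011
  M = 234000 N·m
Convert: M = 234000 N·m = 234 kN·m
Final answer: M = 234 kN·m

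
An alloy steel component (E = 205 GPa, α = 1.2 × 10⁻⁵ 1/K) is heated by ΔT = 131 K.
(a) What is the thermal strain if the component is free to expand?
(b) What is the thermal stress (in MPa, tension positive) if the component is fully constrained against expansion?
(a) Free thermal strain ε_th = α·ΔT = (1.2 × 10⁻⁵) × 131 = 0.001572
(b) Fully constrained, the expansion is suppressed, so σ = -E·α·ΔT. Convert E = 205 GPa = 2.05 × 10¹¹ Pa.
  σ = -(2.05 × 10¹¹) × (1.2 × 10⁻⁵) × 131 = -3.223 × 10⁸ Pa = -322.3 MPa (compressive)
Final answer: (a) ε_th = 0.001572, (b) σ = -322.3 MPa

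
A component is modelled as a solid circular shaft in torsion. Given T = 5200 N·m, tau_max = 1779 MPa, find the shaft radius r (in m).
Model: a solid circular shaft in torsion, so tau_max = (2·T) / (π·r^3).
Solve for r: r = ((2·T) / (π·tau_max))^(1/3).
Convert to SI units:
  tau_max = 1779 MPa = 1.779 × 10⁹ Pa
Substitute:
  r = ((2 × 5200) / (π × (1.779 × 10⁹)))^(1/3)
  r = 0.0123 m
Final answer: r = 0.0123 m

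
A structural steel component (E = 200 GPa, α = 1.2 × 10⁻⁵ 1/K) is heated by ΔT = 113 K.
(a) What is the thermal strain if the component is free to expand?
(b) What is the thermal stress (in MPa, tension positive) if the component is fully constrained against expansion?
(a) Free thermal strain ε_th = α·ΔT = (1.2 × 10⁻⁵) × 113 = 0.001356
(b) Fully constrained, the expansion is suppressed, so σ = -E·α·ΔT. Convert E = 200 GPa = 2 × 10¹¹ Pa.
  σ = -(2 × 10¹¹) × (1.2 × 10⁻⁵) × 113 = -2.712 × 10⁸ Pa = -271.2 MPa (compressive)
Final answer: (a) ε_th = 0.001356, (b) σ = -271.2 MPa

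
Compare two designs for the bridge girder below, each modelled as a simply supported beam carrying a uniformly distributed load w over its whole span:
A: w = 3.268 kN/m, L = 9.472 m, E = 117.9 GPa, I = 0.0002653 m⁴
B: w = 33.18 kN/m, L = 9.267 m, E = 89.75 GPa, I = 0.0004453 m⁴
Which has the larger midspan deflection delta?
Model: a simply supported beam carrying a uniformly distributed load w over its whole span, so delta = (5·w·L^4) / (384·E·I) (SI units).
  A: delta = (5 × 3268 × 9.472^4) / (384 × (1.179 × 10¹¹) × 0.0002653) = 0.01095 m = 10.95 mm
  B: delta = (5 × 33180 × 9.267^4) / (384 × (8.975 × 10¹⁰) × 0.0004453) = 0.07972 m = 79.72 mm
79.72 mm > 10.95 mm, so B is larger.
Final answer: B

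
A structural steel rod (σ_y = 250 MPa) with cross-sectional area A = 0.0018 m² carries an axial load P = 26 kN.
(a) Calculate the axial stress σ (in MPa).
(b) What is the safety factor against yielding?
(a) Axial stress σ = P/A. Convert P = 26 kN = 26000 N.
  σ = 26000 / 0.0018 = 1.444 × 10⁷ Pa = 14.44 MPa
(b) Safety factor SF = σ_y/σ = 250 / 14.44 = 17.31
Final answer: (a) σ = 14.44 MPa, (b) SF = 17.31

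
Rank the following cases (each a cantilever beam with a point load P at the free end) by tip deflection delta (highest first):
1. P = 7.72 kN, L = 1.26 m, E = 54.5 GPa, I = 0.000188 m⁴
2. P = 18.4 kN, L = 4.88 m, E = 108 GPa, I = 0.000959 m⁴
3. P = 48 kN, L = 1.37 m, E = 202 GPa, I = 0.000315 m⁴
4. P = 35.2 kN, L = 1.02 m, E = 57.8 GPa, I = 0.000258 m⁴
Model: a cantilever beam with a point load P at the free end, so delta = (P·L^3) / (3·E·I) (SI units).
  Case 1: delta = (7720 × 1.26^3) / (3 × (5.45 × 10¹⁰) × 0.000188) = 0.0005024 m = 0.5024 mm
  Case 2: delta = (18400 × 4.88^3) / (3 × (1.08 × 10¹¹) × 0.000959) = 0.006882 m = 6.882 mm
  Case 3: delta = (48000 × 1.37^3) / (3 × (2.02 × 10¹¹) × 0.000315) = 0.0006466 m = 0.6466 mm
  Case 4: delta = (35200 × 1.02^3) / (3 × (5.78 × 10¹⁰) × 0.000258) = 0.000835 m = 0.835 mm
Ordering: 6.882 mm (case 2) > 0.835 mm (case 4) > 0.6466 mm (case 3) > 0.5024 mm (case 1)
Final answer: 2, 4, 3, 1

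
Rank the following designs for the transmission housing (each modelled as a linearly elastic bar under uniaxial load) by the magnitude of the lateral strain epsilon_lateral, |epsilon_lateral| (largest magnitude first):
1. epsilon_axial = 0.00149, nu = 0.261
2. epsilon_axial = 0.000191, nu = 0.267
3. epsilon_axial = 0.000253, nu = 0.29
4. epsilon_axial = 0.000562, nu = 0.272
Model: a linearly elastic bar under uniaxial load, so epsilon_lateral = -nu·epsilon_axial (SI units).
  Case 1: epsilon_lateral = -(0.261 × 0.00149) = -0.0003889
  Case 2: epsilon_lateral = -(0.267 × 0.000191) = -5.1 × 10⁻⁵
  Case 3: epsilon_lateral = -(0.29 × 0.000253) = -7.337 × 10⁻⁵
  Case 4: epsilon_lateral = -(0.272 × 0.000562) = -0.0001529
Ordering by |epsilon_lateral|: 0.0003889 (case 1) > 0.0001529 (case 4) > 7.337 × 10⁻⁵ (case 3) > 5.1 × 10⁻⁵ (case 2)
Final answer: 1, 4, 3, 2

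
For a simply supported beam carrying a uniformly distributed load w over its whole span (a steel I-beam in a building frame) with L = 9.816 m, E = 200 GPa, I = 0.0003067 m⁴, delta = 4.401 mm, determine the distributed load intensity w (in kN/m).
Model: a simply supported beam carrying a uniformly distributed load w over its whole span, so delta = (5·w·L^4) / (384·E·I).
Solve for w: w = (384·delta·E·I) / (5·L^4).
Convert to SI units:
  E = 200 GPa = 2 × 10¹¹ Pa
  delta = 4.401 mm = 0.004401 m
Substitute:
  w = (384 × 0.004401 × (2 × 10¹¹) × 0.0003067) / (5 × 9.816^4)
  w = 2233 N/m
Convert: w = 2233 N/m = 2.233 kN/m
Final answer: w = 2.233 kN/m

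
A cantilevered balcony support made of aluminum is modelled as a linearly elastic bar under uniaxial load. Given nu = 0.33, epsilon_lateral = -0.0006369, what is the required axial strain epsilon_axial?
Model: a linearly elastic bar under uniaxial load, so epsilon_lateral = -nu·epsilon_axial.
Solve for epsilon_axial: epsilon_axial = -epsilon_lateral / nu.
Substitute:
  epsilon_axial = -(-0.0006369) / 0.33
  epsilon_axial = 0.00193
Final answer: epsilon_axial = 0.00193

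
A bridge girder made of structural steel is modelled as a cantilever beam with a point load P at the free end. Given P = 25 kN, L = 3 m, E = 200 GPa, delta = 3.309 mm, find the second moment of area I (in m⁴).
Model: a cantilever beam with a point load P at the free end, so delta = (P·L^3) / (3·E·I).
Solve for I: I = (P·L^3) / (3·delta·E).
Convert to SI units:
  P = 25 kN = 25000 N
  E = 200 GPa = 2 × 10¹¹ Pa
  delta = 3.309 mm = 0.003309 m
Substitute:
  I = (25000 × 3^3) / (3 × 0.003309 × (2 × 10¹¹))
  I = 0.00034 m⁴
Final answer: I = 0.00034 m⁴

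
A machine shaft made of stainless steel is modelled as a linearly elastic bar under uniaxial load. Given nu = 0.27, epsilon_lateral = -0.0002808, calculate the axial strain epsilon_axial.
Model: a linearly elastic bar under uniaxial load, so epsilon_lateral = -nu·epsilon_axial.
Solve for epsilon_axial: epsilon_axial = -epsilon_lateral / nu.
Substitute:
  epsilon_axial = -(-0.0002808) / 0.27
  epsilon_axial = 0.00104
Final answer: epsilon_axial = 0.00104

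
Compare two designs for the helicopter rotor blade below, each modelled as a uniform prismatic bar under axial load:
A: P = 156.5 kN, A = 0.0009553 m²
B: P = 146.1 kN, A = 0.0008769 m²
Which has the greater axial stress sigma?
Model: a uniform prismatic bar under axial load, so sigma = P / A (SI units).
  A: sigma = 156500 / 0.0009553 = 1.638 × 10⁸ Pa = 163.8 MPa
  B: sigma = 146100 / 0.0008769 = 1.666 × 10⁸ Pa = 166.6 MPa
166.6 MPa > 163.8 MPa, so B is larger.
Final answer: B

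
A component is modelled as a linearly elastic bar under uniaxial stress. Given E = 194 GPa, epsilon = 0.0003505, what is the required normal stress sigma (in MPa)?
Model: a linearly elastic bar under uniaxial stress, so epsilon = sigma / E.
Solve for sigma: sigma = epsilon·E.
Convert to SI units:
  E = 194 GPa = 1.94 × 10¹¹ Pa
Substitute:
  sigma = 0.0003505 × (1.94 × 10¹¹)
  sigma = 6.8 × 10⁷ Pa
Convert: sigma = 6.8 × 10⁷ Pa = 68 MPa
Final answer: sigma = 68 MPa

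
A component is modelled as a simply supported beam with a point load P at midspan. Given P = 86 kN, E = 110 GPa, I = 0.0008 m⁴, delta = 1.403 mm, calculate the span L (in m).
Model: a simply supported beam with a point load P at midspan, so delta = (P·L^3) / (48·E·I).
Solve for L: L = ((48·delta·E·I) / P)^(1/3).
Convert to SI units:
  P = 86 kN = 86000 N
  E = 110 GPa = 1.1 × 10¹¹ Pa
  delta = 1.403 mm = 0.001403 m
Substitute:
  L = ((48 × 0.001403 × (1.1 × 10¹¹) × 0.0008) / 86000)^(1/3)
  L = 4.1 m
Final answer: L = 4.1 m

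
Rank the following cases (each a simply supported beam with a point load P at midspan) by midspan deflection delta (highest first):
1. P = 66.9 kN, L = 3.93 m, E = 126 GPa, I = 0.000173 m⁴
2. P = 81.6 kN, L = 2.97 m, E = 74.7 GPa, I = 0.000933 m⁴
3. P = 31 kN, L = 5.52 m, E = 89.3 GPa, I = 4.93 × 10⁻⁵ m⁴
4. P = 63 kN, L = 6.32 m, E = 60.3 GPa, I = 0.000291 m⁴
Model: a simply supported beam with a point load P at midspan, so delta = (P·L^3) / (48·E·I) (SI units).
  Case 1: delta = (66900 × 3.93^3) / (48 × (1.26 × 10¹¹) × 0.000173) = 0.003881 m = 3.881 mm
  Case 2: delta = (81600 × 2.97^3) / (48 × (7.47 × 10¹⁰) × 0.000933) = 0.000639 m = 0.639 mm
  Case 3: delta = (31000 × 5.52^3) / (48 × (8.93 × 10¹⁰) × (4.93 × 10⁻⁵)) = 0.02467 m = 24.67 mm
  Case 4: delta = (63000 × 6.32^3) / (48 × (6.03 × 10¹⁰) × 0.000291) = 0.01888 m = 18.88 mm
Ordering: 24.67 mm (case 3) > 18.88 mm (case 4) > 3.881 mm (case 1) > 0.639 mm (case 2)
Final answer: 3, 4, 1, 2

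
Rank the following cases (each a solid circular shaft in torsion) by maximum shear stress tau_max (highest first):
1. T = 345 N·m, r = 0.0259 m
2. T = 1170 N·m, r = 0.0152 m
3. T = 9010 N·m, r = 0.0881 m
Model: a solid circular shaft in torsion, so tau_max = (2·T) / (π·r^3) (SI units).
  Case 1: tau_max = (2 × 345) / (π × 0.0259^3) = 1.264 × 10⁷ Pa = 12.64 MPa
  Case 2: tau_max = (2 × 1170) / (π × 0.0152^3) = 2.121 × 10⁸ Pa = 212.1 MPa
  Case 3: tau_max = (2 × 9010) / (π × 0.0881^3) = 8.388 × 10⁶ Pa = 8.388 MPa
Ordering: 212.1 MPa (case 2) > 12.64 MPa (case 1) > 8.388 MPa (case 3)
Final answer: 2, 1, 3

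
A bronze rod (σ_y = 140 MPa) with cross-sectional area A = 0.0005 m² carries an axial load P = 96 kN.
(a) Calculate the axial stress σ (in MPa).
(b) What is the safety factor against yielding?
(a) Axial stress σ = P/A. Convert P = 96 kN = 96000 N.
  σ = 96000 / 0.0005 = 1.92 × 10⁸ Pa = 192 MPa
(b) Safety factor SF = σ_y/σ = 140 / 192 = 0.7292
Final answer: (a) σ = 192 MPa, (b) SF = 0.7292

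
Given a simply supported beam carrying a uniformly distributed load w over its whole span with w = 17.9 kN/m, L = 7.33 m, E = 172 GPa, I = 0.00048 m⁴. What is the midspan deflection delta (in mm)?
Model: a simply supported beam carrying a uniformly distributed load w over its whole span, so delta = (5·w·L^4) / (384·E·I).
Convert to SI units:
  w = 17.9 kN/m = 17900 N/m
  E = 172 GPa = 1.72 × 10¹¹ Pa
Substitute:
  delta = (5 × 17900 × 7.33^4) / (384 × (1.72 × 10¹¹) × 0.00048)
  delta = 0.00815 m
Convert: delta = 0.00815 m = 8.15 mm
Final answer: delta = 8.15 mm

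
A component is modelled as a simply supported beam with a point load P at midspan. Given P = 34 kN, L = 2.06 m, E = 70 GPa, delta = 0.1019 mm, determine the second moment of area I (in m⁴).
Model: a simply supported beam with a point load P at midspan, so delta = (P·L^3) / (48·E·I).
Solve for I: I = (P·L^3) / (48·delta·E).
Convert to SI units:
  P = 34 kN = 34000 N
  E = 70 GPa = 7 × 10¹⁰ Pa
  delta = 0.1019 mm = 0.0001019 m
Substitute:
  I = (34000 × 2.06^3) / (48 × 0.0001019 × (7 × 10¹⁰))
  I = 0.0008681 m⁴
Final answer: I = 0.0008681 m⁴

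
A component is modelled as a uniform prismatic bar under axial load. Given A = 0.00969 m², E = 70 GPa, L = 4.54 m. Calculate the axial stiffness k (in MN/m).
Model: a uniform prismatic bar under axial load, so k = (A·E) / L.
Convert to SI units:
  E = 70 GPa = 7 × 10¹⁰ Pa
Substitute:
  k = (0.00969 × (7 × 10¹⁰)) / 4.54
  k = 1.494 × 10⁸ N/m
Convert: k = 1.494 × 10⁸ N/m = 149.4 MN/m
Final answer: k = 149.4 MN/m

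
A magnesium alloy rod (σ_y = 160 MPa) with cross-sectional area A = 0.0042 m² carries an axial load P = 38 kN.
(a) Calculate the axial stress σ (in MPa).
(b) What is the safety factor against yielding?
(a) Axial stress σ = P/A. Convert P = 38 kN = 38000 N.
  σ = 38000 / 0.0042 = 9.048 × 10⁶ Pa = 9.048 MPa
(b) Safety factor SF = σ_y/σ = 160 / 9.048 = 17.68
Final answer: (a) σ = 9.048 MPa, (b) SF = 17.68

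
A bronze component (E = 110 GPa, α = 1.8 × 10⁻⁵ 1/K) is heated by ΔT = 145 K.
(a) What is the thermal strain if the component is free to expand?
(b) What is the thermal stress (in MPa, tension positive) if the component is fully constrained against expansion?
(a) Free thermal strain ε_th = α·ΔT = (1.8 × 10⁻⁵) × 145 = 0.00261
(b) Fully constrained, the expansion is suppressed, so σ = -E·α·ΔT. Convert E = 110 GPa = 1.1 × 10¹¹ Pa.
  σ = -(1.1 × 10¹¹) × (1.8 × 10⁻⁵) × 145 = -2.871 × 10⁸ Pa = -287.1 MPa (compressive)
Final answer: (a) ε_th = 0.00261, (b) σ = -287.1 MPa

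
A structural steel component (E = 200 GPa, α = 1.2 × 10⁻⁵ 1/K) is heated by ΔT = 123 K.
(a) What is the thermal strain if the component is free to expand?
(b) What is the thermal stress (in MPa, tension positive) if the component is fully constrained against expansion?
(a) Free thermal strain ε_th = α·ΔT = (1.2 × 10⁻⁵) × 123 = 0.001476
(b) Fully constrained, the expansion is suppressed, so σ = -E·α·ΔT. Convert E = 200 GPa = 2 × 10¹¹ Pa.
  σ = -(2 × 10¹¹) × (1.2 × 10⁻⁵) × 123 = -2.952 × 10⁸ Pa = -295.2 MPa (compressive)
Final answer: (a) ε_th = 0.001476, (b) σ = -295.2 MPa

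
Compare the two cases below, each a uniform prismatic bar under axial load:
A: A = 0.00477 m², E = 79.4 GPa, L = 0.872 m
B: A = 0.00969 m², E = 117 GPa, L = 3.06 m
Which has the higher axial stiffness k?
Model: a uniform prismatic bar under axial load, so k = (A·E) / L (SI units).
  A: k = (0.00477 × (7.94 × 10¹⁰)) / 0.872 = 4.343 × 10⁸ N/m = 434.3 MN/m
  B: k = (0.00969 × (1.17 × 10¹¹)) / 3.06 = 3.705 × 10⁸ N/m = 370.5 MN/m
434.3 MN/m > 370.5 MN/m, so A is larger.
Final answer: A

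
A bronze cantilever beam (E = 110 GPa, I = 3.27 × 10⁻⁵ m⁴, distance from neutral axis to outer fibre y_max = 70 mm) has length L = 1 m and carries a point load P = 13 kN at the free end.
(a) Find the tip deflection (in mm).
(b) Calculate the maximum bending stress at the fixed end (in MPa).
(a) Tip deflection of a cantilever with an end point load: δ = P·L^3 / (3·E·I). Convert P = 13 kN = 13000 N, E = 110 GPa = 1.1 × 10¹¹ Pa.
  δ = (13000 × 1^3) / (3 × (1.1 × 10¹¹) × (3.27 × 10⁻⁵)) = 0.001205 m = 1.205 mm
(b) Maximum bending moment at the fixed end: M = P·L = 13000 × 1 = 13000 N·m. Convert y_max = 70 mm = 0.07 m.
  σ = M·y_max / I = (13000 × 0.07) / (3.27 × 10⁻⁵) = 2.783 × 10⁷ Pa = 27.83 MPa
Final answer: (a) δ = 1.205 mm, (b) σ = 27.83 MPa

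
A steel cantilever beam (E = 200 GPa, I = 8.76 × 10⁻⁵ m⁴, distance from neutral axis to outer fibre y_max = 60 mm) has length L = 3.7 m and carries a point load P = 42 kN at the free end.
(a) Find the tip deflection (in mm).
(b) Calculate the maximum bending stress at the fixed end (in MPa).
(a) Tip deflection of a cantilever with an end point load: δ = P·L^3 / (3·E·I). Convert P = 42 kN = 42000 N, E = 200 GPa = 2 × 10¹¹ Pa.
  δ = (42000 × 3.7^3) / (3 × (2 × 10¹¹) × (8.76 × 10⁻⁵)) = 0.04048 m = 40.48 mm
(b) Maximum bending moment at the fixed end: M = P·L = 42000 × 3.7 = 155400 N·m. Convert y_max = 60 mm = 0.06 m.
  σ = M·y_max / I = (155400 × 0.06) / (8.76 × 10⁻⁵) = 1.064 × 10⁸ Pa = 106.4 MPa
Final answer: (a) δ = 40.48 mm, (b) σ = 106.4 MPa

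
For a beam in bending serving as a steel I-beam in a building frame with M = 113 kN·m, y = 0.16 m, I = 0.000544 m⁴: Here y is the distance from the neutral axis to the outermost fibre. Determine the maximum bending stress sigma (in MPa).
Model: a beam in bending, so sigma = (M·y) / I.
Convert to SI units:
  M = 113 kN·m = 113000 N·m
Substitute:
  sigma = (113000 × 0.16) / 0.000544
  sigma = 3.324 × 10⁷ Pa
Convert: sigma = 3.324 × 10⁷ Pa = 33.24 MPa
Final answer: sigma = 33.24 MPa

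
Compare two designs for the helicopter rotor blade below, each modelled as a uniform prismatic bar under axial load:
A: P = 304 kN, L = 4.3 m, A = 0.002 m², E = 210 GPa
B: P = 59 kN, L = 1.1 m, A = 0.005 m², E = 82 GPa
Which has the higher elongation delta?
Model: a uniform prismatic bar under axial load, so delta = (P·L) / (A·E) (SI units).
  A: delta = (304000 × 4.3) / (0.002 × (2.1 × 10¹¹)) = 0.003112 m = 3.112 mm
  B: delta = (59000 × 1.1) / (0.005 × (8.2 × 10¹⁰)) = 0.0001583 m = 0.1583 mm
3.112 mm > 0.1583 mm, so A is larger.
Final answer: A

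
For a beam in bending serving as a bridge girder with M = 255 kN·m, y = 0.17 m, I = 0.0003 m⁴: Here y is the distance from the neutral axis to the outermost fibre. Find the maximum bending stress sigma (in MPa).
Model: a beam in bending, so sigma = (M·y) / I.
Convert to SI units:
  M = 255 kN·m = 255000 N·m
Substitute:
  sigma = (255000 × 0.17) / 0.0003
  sigma = 1.445 × 10⁸ Pa
Convert: sigma = 1.445 × 10⁸ Pa = 144.5 MPa
Final answer: sigma = 144.5 MPa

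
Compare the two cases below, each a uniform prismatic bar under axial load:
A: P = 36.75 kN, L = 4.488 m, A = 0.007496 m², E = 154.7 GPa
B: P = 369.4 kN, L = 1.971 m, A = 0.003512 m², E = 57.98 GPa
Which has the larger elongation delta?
Model: a uniform prismatic bar under axial load, so delta = (P·L) / (A·E) (SI units).
  A: delta = (36750 × 4.488) / (0.007496 × (1.547 × 10¹¹)) = 0.0001422 m = 0.1422 mm
  B: delta = (369400 × 1.971) / (0.003512 × (5.798 × 10¹⁰)) = 0.003576 m = 3.576 mm
3.576 mm > 0.1422 mm, so B is larger.
Final answer: B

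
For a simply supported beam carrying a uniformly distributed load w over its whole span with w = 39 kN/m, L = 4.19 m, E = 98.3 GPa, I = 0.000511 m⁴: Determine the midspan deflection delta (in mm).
Model: a simply supported beam carrying a uniformly distributed load w over its whole span, so delta = (5·w·L^4) / (384·E·I).
Convert to SI units:
  w = 39 kN/m = 39000 N/m
  E = 98.3 GPa = 9.83 × 10¹⁰ Pa
Substitute:
  delta = (5 × 39000 × 4.19^4) / (384 × (9.83 × 10¹⁰) × 0.000511)
  delta = 0.003116 m
Convert: delta = 0.003116 m = 3.116 mm
Final answer: delta = 3.116 mm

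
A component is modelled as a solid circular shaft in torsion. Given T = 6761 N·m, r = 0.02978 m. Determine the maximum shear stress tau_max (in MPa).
Model: a solid circular shaft in torsion, so tau_max = (2·T) / (π·r^3).
Substitute:
  tau_max = (2 × 6761) / (π × 0.02978^3)
  tau_max = 1.63 × 10⁸ Pa
Convert: tau_max = 1.63 × 10⁸ Pa = 163 MPa
Final answer: tau_max = 163 MPa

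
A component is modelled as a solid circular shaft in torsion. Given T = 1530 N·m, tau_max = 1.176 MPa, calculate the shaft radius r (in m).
Model: a solid circular shaft in torsion, so tau_max = (2·T) / (π·r^3).
Solve for r: r = ((2·T) / (π·tau_max))^(1/3).
Convert to SI units:
  tau_max = 1.176 MPa = 1.176 × 10⁶ Pa
Substitute:
  r = ((2 × 1530) / (π × (1.176 × 10⁶)))^(1/3)
  r = 0.09391 m
Final answer: r = 0.09391 m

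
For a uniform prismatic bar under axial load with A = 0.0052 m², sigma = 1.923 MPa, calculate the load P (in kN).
Model: a uniform prismatic bar under axial load, so sigma = P / A.
Solve for P: P = sigma·A.
Convert to SI units:
  sigma = 1.923 MPa = 1.923 × 10⁶ Pa
Substitute:
  P = (1.923 × 10⁶) × 0.0052
  P = 10000 N
Convert: P = 10000 N = 10 kN
Final answer: P = 10 kN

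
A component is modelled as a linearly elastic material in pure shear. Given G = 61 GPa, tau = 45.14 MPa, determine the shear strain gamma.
Model: a linearly elastic material in pure shear, so tau = G·gamma.
Solve for gamma: gamma = tau / G.
Convert to SI units:
  G = 61 GPa = 6.1 × 10¹⁰ Pa
  tau = 45.14 MPa = 4.514 × 10⁷ Pa
Substitute:
  gamma = (4.514 × 10⁷) / (6.1 × 10¹⁰)
  gamma = 0.00074
Final answer: gamma = 0.00074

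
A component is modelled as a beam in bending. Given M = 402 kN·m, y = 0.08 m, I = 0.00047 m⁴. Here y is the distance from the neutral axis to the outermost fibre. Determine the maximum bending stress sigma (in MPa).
Model: a beam in bending, so sigma = (M·y) / I.
Convert to SI units:
  M = 402 kN·m = 402000 N·m
Substitute:
  sigma = (402000 × 0.08) / 0.00047
  sigma = 6.843 × 10⁷ Pa
Convert: sigma = 6.843 × 10⁷ Pa = 68.43 MPa
Final answer: sigma = 68.43 MPa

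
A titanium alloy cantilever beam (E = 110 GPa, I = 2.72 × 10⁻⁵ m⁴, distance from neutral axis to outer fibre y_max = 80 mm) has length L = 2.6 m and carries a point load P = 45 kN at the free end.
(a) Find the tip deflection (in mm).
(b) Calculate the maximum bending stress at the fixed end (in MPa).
(a) Tip deflection of a cantilever with an end point load: δ = P·L^3 / (3·E·I). Convert P = 45 kN = 45000 N, E = 110 GPa = 1.1 × 10¹¹ Pa.
  δ = (45000 × 2.6^3) / (3 × (1.1 × 10¹¹) × (2.72 × 10⁻⁵)) = 0.08811 m = 88.11 mm
(b) Maximum bending moment at the fixed end: M = P·L = 45000 × 2.6 = 117000 N·m. Convert y_max = 80 mm = 0.08 m.
  σ = M·y_max / I = (117000 × 0.08) / (2.72 × 10⁻⁵) = 3.441 × 10⁸ Pa = 344.1 MPa
Final answer: (a) δ = 88.11 mm, (b) σ = 344.1 MPa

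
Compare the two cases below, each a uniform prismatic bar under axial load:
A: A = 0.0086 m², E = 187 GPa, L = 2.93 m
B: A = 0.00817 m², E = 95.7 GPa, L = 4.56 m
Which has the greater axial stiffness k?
Model: a uniform prismatic bar under axial load, so k = (A·E) / L (SI units).
  A: k = (0.0086 × (1.87 × 10¹¹)) / 2.93 = 5.489 × 10⁸ N/m = 548.9 MN/m
  B: k = (0.00817 × (9.57 × 10¹⁰)) / 4.56 = 1.715 × 10⁸ N/m = 171.5 MN/m
548.9 MN/m > 171.5 MN/m, so A is larger.
Final answer: A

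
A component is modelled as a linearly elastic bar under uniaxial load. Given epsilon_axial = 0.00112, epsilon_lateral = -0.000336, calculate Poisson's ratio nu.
Model: a linearly elastic bar under uniaxial load, so epsilon_lateral = -nu·epsilon_axial.
Solve for nu: nu = -epsilon_lateral / epsilon_axial.
Substitute:
  nu = -(-0.000336) / 0.00112
  nu = 0.3
Final answer: nu = 0.3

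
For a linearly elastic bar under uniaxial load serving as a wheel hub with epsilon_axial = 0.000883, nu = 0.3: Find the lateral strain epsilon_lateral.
Model: a linearly elastic bar under uniaxial load, so epsilon_lateral = -nu·epsilon_axial.
Substitute:
  epsilon_lateral = -(0.3 × 0.000883)
  epsilon_lateral = -0.0002649
Final answer: epsilon_lateral = -0.0002649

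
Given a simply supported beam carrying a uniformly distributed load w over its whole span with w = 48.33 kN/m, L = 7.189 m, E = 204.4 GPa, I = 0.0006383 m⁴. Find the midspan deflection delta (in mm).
Model: a simply supported beam carrying a uniformly distributed load w over its whole span, so delta = (5·w·L^4) / (384·E·I).
Convert to SI units:
  w = 48.33 kN/m = 48330 N/m
  E = 204.4 GPa = 2.044 × 10¹¹ Pa
Substitute:
  delta = (5 × 48330 × 7.189^4) / (384 × (2.044 × 10¹¹) × 0.0006383)
  delta = 0.01288 m
Convert: delta = 0.01288 m = 12.88 mm
Final answer: delta = 12.88 mm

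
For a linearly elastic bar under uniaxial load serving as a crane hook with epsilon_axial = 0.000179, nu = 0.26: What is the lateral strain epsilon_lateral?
Model: a linearly elastic bar under uniaxial load, so epsilon_lateral = -nu·epsilon_axial.
Substitute:
  epsilon_lateral = -(0.26 × 0.000179)
  epsilon_lateral = -4.654 × 10⁻⁵
Final answer: epsilon_lateral = -4.654 × 10⁻⁵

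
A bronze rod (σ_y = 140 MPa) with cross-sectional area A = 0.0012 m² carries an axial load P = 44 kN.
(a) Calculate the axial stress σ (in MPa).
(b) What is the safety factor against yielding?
(a) Axial stress σ = P/A. Convert P = 44 kN = 44000 N.
  σ = 44000 / 0.0012 = 3.667 × 10⁷ Pa = 36.67 MPa
(b) Safety factor SF = σ_y/σ = 140 / 36.67 = 3.818
Final answer: (a) σ = 36.67 MPa, (b) SF = 3.818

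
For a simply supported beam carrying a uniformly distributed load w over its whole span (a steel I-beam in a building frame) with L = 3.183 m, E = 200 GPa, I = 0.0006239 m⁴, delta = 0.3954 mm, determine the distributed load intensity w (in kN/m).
Model: a simply supported beam carrying a uniformly distributed load w over its whole span, so delta = (5·w·L^4) / (384·E·I).
Solve for w: w = (384·delta·E·I) / (5·L^4).
Convert to SI units:
  E = 200 GPa = 2 × 10¹¹ Pa
  delta = 0.3954 mm = 0.0003954 m
Substitute:
  w = (384 × 0.0003954 × (2 × 10¹¹) × 0.0006239) / (5 × 3.183^4)
  w = 36910 N/m
Convert: w = 36910 N/m = 36.91 kN/m
Final answer: w = 36.91 kN/m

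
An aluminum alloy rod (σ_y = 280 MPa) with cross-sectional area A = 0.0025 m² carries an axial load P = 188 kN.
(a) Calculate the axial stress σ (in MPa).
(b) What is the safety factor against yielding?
(a) Axial stress σ = P/A. Convert P = 188 kN = 188000 N.
  σ = 188000 / 0.0025 = 7.52 × 10⁷ Pa = 75.2 MPa
(b) Safety factor SF = σ_y/σ = 280 / 75.2 = 3.723
Final answer: (a) σ = 75.2 MPa, (b) SF = 3.723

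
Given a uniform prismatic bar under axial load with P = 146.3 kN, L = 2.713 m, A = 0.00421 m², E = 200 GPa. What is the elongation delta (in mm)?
Model: a uniform prismatic bar under axial load, so delta = (P·L) / (A·E).
Convert to SI units:
  P = 146.3 kN = 146300 N
  E = 200 GPa = 2 × 10¹¹ Pa
Substitute:
  delta = (146300 × 2.713) / (0.00421 × (2 × 10¹¹))
  delta = 0.0004714 m
Convert: delta = 0.0004714 m = 0.4714 mm
Final answer: delta = 0.4714 mm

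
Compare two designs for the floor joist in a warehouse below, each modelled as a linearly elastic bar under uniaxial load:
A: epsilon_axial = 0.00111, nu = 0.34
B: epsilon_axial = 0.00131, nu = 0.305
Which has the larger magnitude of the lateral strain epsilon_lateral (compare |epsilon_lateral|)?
Model: a linearly elastic bar under uniaxial load, so epsilon_lateral = -nu·epsilon_axial (SI units).
  A: epsilon_lateral = -(0.34 × 0.00111) = -0.0003774
  B: epsilon_lateral = -(0.305 × 0.00131) = -0.0003995
|epsilon_lateral|: A = 0.0003774, B = 0.0003995, so B is larger in magnitude.
Final answer: B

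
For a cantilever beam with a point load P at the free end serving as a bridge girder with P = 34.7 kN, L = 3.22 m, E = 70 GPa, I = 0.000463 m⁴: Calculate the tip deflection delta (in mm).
Model: a cantilever beam with a point load P at the free end, so delta = (P·L^3) / (3·E·I).
Convert to SI units:
  P = 34.7 kN = 34700 N
  E = 70 GPa = 7 × 10¹⁰ Pa
Substitute:
  delta = (34700 × 3.22^3) / (3 × (7 × 10¹⁰) × 0.000463)
  delta = 0.01192 m
Convert: delta = 0.01192 m = 11.92 mm
Final answer: delta = 11.92 mm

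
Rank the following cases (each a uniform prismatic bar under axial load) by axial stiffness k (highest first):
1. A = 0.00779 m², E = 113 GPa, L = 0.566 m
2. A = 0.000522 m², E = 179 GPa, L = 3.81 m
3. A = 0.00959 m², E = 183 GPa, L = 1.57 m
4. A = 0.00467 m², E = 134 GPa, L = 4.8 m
Model: a uniform prismatic bar under axial load, so k = (A·E) / L (SI units).
  Case 1: k = (0.00779 × (1.13 × 10¹¹)) / 0.566 = 1.555 × 10⁹ N/m = 1555 MN/m
  Case 2: k = (0.000522 × (1.79 × 10¹¹)) / 3.81 = 2.452 × 10⁷ N/m = 24.52 MN/m
  Case 3: k = (0.00959 × (1.83 × 10¹¹)) / 1.57 = 1.118 × 10⁹ N/m = 1118 MN/m
  Case 4: k = (0.00467 × (1.34 × 10¹¹)) / 4.8 = 1.304 × 10⁸ N/m = 130.4 MN/m
Ordering: 1555 MN/m (case 1) > 1118 MN/m (case 3) > 130.4 MN/m (case 4) > 24.52 MN/m (case 2)
Final answer: 1, 3, 4, 2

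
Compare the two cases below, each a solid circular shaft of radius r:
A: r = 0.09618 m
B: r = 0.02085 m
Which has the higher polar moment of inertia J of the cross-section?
Model: a solid circular shaft of radius r, so J = (π·r^4) / 2 (SI units).
  A: J = (π × 0.09618^4) / 2 = 0.0001344 m⁴
  B: J = (π × 0.02085^4) / 2 = 2.969 × 10⁻⁷ m⁴
0.0001344 m⁴ > 2.969 × 10⁻⁷ m⁴, so A is larger.
Final answer: A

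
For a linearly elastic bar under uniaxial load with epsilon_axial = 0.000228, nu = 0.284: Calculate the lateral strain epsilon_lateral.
Model: a linearly elastic bar under uniaxial load, so epsilon_lateral = -nu·epsilon_axial.
Substitute:
  epsilon_lateral = -(0.284 × 0.000228)
  epsilon_lateral = -6.475 × 10⁻⁵
Final answer: epsilon_lateral = -6.475 × 10⁻⁵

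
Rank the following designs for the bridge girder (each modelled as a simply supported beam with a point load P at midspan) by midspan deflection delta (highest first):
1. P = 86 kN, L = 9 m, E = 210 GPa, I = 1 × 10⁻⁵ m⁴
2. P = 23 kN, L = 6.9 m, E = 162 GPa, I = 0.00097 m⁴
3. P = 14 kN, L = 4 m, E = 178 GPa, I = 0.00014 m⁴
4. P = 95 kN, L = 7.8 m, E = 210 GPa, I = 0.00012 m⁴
Model: a simply supported beam with a point load P at midspan, so delta = (P·L^3) / (48·E·I) (SI units).
  Case 1: delta = (86000 × 9^3) / (48 × (2.1 × 10¹¹) × (1 × 10⁻⁵)) = 0.622 m = 622 mm
  Case 2: delta = (23000 × 6.9^3) / (48 × (1.62 × 10¹¹) × 0.00097) = 0.001002 m = 1.002 mm
  Case 3: delta = (14000 × 4^3) / (48 × (1.78 × 10¹¹) × 0.00014) = 0.0007491 m = 0.7491 mm
  Case 4: delta = (95000 × 7.8^3) / (48 × (2.1 × 10¹¹) × 0.00012) = 0.03727 m = 37.27 mm
Ordering: 622 mm (case 1) > 37.27 mm (case 4) > 1.002 mm (case 2) > 0.7491 mm (case 3)
Final answer: 1, 4, 2, 3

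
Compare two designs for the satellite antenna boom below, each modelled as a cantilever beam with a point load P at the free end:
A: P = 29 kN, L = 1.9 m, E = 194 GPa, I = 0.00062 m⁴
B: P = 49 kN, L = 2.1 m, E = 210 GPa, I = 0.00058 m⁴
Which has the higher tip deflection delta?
Model: a cantilever beam with a point load P at the free end, so delta = (P·L^3) / (3·E·I) (SI units).
  A: delta = (29000 × 1.9^3) / (3 × (1.94 × 10¹¹) × 0.00062) = 0.0005512 m = 0.5512 mm
  B: delta = (49000 × 2.1^3) / (3 × (2.1 × 10¹¹) × 0.00058) = 0.001242 m = 1.242 mm
1.242 mm > 0.5512 mm, so B is larger.
Final answer: B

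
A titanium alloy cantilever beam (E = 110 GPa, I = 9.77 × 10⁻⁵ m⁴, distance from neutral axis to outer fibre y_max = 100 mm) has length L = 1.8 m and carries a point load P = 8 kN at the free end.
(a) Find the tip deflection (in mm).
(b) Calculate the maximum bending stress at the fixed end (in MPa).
(a) Tip deflection of a cantilever with an end point load: δ = P·L^3 / (3·E·I). Convert P = 8 kN = 8000 N, E = 110 GPa = 1.1 × 10¹¹ Pa.
  δ = (8000 × 1.8^3) / (3 × (1.1 × 10¹¹) × (9.77 × 10⁻⁵)) = 0.001447 m = 1.447 mm
(b) Maximum bending moment at the fixed end: M = P·L = 8000 × 1.8 = 14400 N·m. Convert y_max = 100 mm = 0.1 m.
  σ = M·y_max / I = (14400 × 0.1) / (9.77 × 10⁻⁵) = 1.474 × 10⁷ Pa = 14.74 MPa
Final answer: (a) δ = 1.447 mm, (b) σ = 14.74 MPa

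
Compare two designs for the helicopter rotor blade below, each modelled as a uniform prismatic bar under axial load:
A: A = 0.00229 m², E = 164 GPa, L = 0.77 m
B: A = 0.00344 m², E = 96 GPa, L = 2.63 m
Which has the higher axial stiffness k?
Model: a uniform prismatic bar under axial load, so k = (A·E) / L (SI units).
  A: k = (0.00229 × (1.64 × 10¹¹)) / 0.77 = 4.877 × 10⁸ N/m = 487.7 MN/m
  B: k = (0.00344 × (9.6 × 10¹⁰)) / 2.63 = 1.256 × 10⁸ N/m = 125.6 MN/m
487.7 MN/m > 125.6 MN/m, so A is larger.
Final answer: A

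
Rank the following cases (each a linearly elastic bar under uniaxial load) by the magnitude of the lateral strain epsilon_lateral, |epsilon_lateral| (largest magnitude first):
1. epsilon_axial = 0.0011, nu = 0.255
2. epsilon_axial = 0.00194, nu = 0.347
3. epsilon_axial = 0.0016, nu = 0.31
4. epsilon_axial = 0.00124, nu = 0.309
Model: a linearly elastic bar under uniaxial load, so epsilon_lateral = -nu·epsilon_axial (SI units).
  Case 1: epsilon_lateral = -(0.255 × 0.0011) = -0.0002805
  Case 2: epsilon_lateral = -(0.347 × 0.00194) = -0.0006732
  Case 3: epsilon_lateral = -(0.31 × 0.0016) = -0.000496
  Case 4: epsilon_lateral = -(0.309 × 0.00124) = -0.0003832
Ordering by |epsilon_lateral|: 0.0006732 (case 2) > 0.000496 (case 3) > 0.0003832 (case 4) > 0.0002805 (case 1)
Final answer: 2, 3, 4, 1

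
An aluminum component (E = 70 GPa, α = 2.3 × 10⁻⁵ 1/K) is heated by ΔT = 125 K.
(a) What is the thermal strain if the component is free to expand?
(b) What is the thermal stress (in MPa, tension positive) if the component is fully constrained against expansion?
(a) Free thermal strain ε_th = α·ΔT = (2.3 × 10⁻⁵) × 125 = 0.002875
(b) Fully constrained, the expansion is suppressed, so σ = -E·α·ΔT. Convert E = 70 GPa = 7 × 10¹⁰ Pa.
  σ = -(7 × 10¹⁰) × (2.3 × 10⁻⁵) × 125 = -2.012 × 10⁸ Pa = -201.2 MPa (compressive)
Final answer: (a) ε_th = 0.002875, (b) σ = -201.2 MPa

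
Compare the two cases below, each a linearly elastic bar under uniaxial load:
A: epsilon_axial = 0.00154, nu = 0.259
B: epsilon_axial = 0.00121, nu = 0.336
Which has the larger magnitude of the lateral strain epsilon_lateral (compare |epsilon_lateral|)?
Model: a linearly elastic bar under uniaxial load, so epsilon_lateral = -nu·epsilon_axial (SI units).
  A: epsilon_lateral = -(0.259 × 0.00154) = -0.0003989
  B: epsilon_lateral = -(0.336 × 0.00121) = -0.0004066
|epsilon_lateral|: A = 0.0003989, B = 0.0004066, so B is larger in magnitude.
Final answer: B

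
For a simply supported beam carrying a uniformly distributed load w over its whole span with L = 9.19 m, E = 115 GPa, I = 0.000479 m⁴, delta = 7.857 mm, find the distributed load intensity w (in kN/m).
Model: a simply supported beam carrying a uniformly distributed load w over its whole span, so delta = (5·w·L^4) / (384·E·I).
Solve for w: w = (384·delta·E·I) / (5·L^4).
Convert to SI units:
  E = 115 GPa = 1.15 × 10¹¹ Pa
  delta = 7.857 mm = 0.007857 m
Substitute:
  w = (384 × 0.007857 × (1.15 × 10¹¹) × 0.000479) / (5 × 9.19^4)
  w = 4660 N/m
Convert: w = 4660 N/m = 4.66 kN/m
Final answer: w = 4.66 kN/m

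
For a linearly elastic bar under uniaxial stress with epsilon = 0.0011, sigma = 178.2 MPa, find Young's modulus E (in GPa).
Model: a linearly elastic bar under uniaxial stress, so sigma = E·epsilon.
Solve for E: E = sigma / epsilon.
Convert to SI units:
  sigma = 178.2 MPa = 1.782 × 10⁸ Pa
Substitute:
  E = (1.782 × 10⁸) / 0.0011
  E = 1.62 × 10¹¹ Pa
Convert: E = 1.62 × 10¹¹ Pa = 162 GPa
Final answer: E = 162 GPa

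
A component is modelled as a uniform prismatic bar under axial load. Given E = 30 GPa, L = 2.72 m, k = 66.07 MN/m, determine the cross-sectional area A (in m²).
Model: a uniform prismatic bar under axial load, so k = (A·E) / L.
Solve for A: A = (k·L) / E.
Convert to SI units:
  E = 30 GPa = 3 × 10¹⁰ Pa
  k = 66.07 MN/m = 6.607 × 10⁷ N/m
Substitute:
  A = ((6.607 × 10⁷) × 2.72) / (3 × 10¹⁰)
  A = 0.00599 m²
Final answer: A = 0.00599 m²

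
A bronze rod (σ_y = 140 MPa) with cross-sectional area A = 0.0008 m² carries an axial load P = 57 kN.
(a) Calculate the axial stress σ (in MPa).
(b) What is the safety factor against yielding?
(a) Axial stress σ = P/A. Convert P = 57 kN = 57000 N.
  σ = 57000 / 0.0008 = 7.125 × 10⁷ Pa = 71.25 MPa
(b) Safety factor SF = σ_y/σ = 140 / 71.25 = 1.965
Final answer: (a) σ = 71.25 MPa, (b) SF = 1.965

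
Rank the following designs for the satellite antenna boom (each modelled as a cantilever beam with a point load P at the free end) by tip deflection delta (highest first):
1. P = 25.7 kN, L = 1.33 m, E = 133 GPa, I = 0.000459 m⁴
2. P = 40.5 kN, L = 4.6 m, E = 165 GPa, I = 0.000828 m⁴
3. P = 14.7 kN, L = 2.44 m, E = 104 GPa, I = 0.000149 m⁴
Model: a cantilever beam with a point load P at the free end, so delta = (P·L^3) / (3·E·I) (SI units).
  Case 1: delta = (25700 × 1.33^3) / (3 × (1.33 × 10¹¹) × 0.000459) = 0.0003301 m = 0.3301 mm
  Case 2: delta = (40500 × 4.6^3) / (3 × (1.65 × 10¹¹) × 0.000828) = 0.009618 m = 9.618 mm
  Case 3: delta = (14700 × 2.44^3) / (3 × (1.04 × 10¹¹) × 0.000149) = 0.004594 m = 4.594 mm
Ordering: 9.618 mm (case 2) > 4.594 mm (case 3) > 0.3301 mm (case 1)
Final answer: 2, 3, 1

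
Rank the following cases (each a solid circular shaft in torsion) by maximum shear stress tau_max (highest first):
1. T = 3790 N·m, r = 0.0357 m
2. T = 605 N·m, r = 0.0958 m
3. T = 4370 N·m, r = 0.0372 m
Model: a solid circular shaft in torsion, so tau_max = (2·T) / (π·r^3) (SI units).
  Case 1: tau_max = (2 × 3790) / (π × 0.0357^3) = 5.303 × 10⁷ Pa = 53.03 MPa
  Case 2: tau_max = (2 × 605) / (π × 0.0958^3) = 438100 Pa = 0.4381 MPa
  Case 3: tau_max = (2 × 4370) / (π × 0.0372^3) = 5.404 × 10⁷ Pa = 54.04 MPa
Ordering: 54.04 MPa (case 3) > 53.03 MPa (case 1) > 0.4381 MPa (case 2)
Final answer: 3, 1, 2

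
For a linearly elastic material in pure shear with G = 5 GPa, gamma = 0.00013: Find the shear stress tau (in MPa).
Model: a linearly elastic material in pure shear, so tau = G·gamma.
Convert to SI units:
  G = 5 GPa = 5 × 10⁹ Pa
Substitute:
  tau = (5 × 10⁹) × 0.00013
  tau = 650000 Pa
Convert: tau = 650000 Pa = 0.65 MPa
Final answer: tau = 0.65 MPa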